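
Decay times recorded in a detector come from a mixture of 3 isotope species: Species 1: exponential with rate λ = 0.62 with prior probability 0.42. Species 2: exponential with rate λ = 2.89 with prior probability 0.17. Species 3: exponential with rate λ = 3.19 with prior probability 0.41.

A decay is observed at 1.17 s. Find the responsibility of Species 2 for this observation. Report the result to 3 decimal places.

0.096

P(component k | x) = π_k·f_k(x) / marginal(x), where marginal(x) = Σ_j π_j·f_j(x).
Exponential densities:
  L_1 = 0.62·e^(−0.62·1.17) = 0.62·e^(−0.7254) = 0.300161
  L_2 = 2.89·e^(−2.89·1.17) = 2.89·e^(−3.3813) = 0.0982693
  L_3 = 3.19·e^(−3.19·1.17) = 3.19·e^(−3.7323) = 0.0763613
Prior × likelihood for each component:
  π_1·L_1 = 0.42 × 0.300161 = 0.126068
  π_2·L_2 = 0.17 × 0.0982693 = 0.0167058
  π_3·L_3 = 0.41 × 0.0763613 = 0.0313081
Marginal: 0.126068 + 0.0167058 + 0.0313081 = 0.174082
P(Species 2 | x) = 0.0167058 / 0.174082 ≈ 0.096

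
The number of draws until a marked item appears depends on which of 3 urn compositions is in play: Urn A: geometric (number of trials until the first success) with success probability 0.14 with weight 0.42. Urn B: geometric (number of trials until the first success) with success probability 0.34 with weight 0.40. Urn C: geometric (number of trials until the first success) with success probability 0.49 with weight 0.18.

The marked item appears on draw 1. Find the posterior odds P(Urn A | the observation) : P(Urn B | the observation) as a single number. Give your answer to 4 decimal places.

Posterior odds = (π_i f_i(x)) / (π_j f_j(x)); the normalising sum cancels.
Geometric probabilities:
  p_A = 0.14·(1−0.14)^0 = 0.14·1 = 0.14
  p_B = 0.34·(1−0.34)^0 = 0.34·1 = 0.34
  p_C = 0.49·(1−0.49)^0 = 0.49·1 = 0.49
0.0588 / 0.136 ≈ 0.4324

0.4324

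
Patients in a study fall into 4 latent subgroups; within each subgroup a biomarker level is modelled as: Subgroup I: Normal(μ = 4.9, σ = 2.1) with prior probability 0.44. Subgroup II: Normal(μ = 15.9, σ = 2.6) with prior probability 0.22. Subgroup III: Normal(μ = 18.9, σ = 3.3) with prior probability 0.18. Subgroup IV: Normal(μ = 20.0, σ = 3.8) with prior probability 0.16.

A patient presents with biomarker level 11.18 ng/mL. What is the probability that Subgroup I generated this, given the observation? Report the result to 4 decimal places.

Apply Bayes' rule: the posterior for each component is proportional to its prior times its likelihood at x.
Component likelihoods at x = 11.18 ng/mL:
  f_I = 0.00217147
  f_II = 0.0295326
  f_III = 0.00783431
  f_IV = 0.00710056
Weight by the priors:
  w_I·f_I = 0.44 × 0.00217147 = 0.000955448
  w_II·f_II = 0.22 × 0.0295326 = 0.00649717
  w_III·f_III = 0.18 × 0.00783431 = 0.00141018
  w_IV·f_IV = 0.16 × 0.00710056 = 0.00113609
Sum: 0.000955448 + 0.00649717 + 0.00141018 + 0.00113609 = 0.00999888
Responsibility of Subgroup I: 0.000955448 / 0.00999888 ≈ 0.0956

0.0956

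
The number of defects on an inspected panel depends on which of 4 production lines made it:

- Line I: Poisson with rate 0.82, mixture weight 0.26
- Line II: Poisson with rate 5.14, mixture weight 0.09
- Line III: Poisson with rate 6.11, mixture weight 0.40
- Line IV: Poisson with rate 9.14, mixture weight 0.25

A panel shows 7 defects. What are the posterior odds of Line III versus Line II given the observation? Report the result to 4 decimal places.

The posterior odds equal the prior odds times the likelihood ratio: (π_i/π_j)·(f_i(x)/f_j(x)).
Component likelihoods at x = 7 defects:
  f_I = e^(−0.82)·0.82^7/7! = 2.17844e-05
  f_II = e^(−5.14)·5.14^7/7! = 0.110163
  f_III = e^(−6.11)·6.11^7/7! = 0.140061
  f_IV = e^(−9.14)·9.14^7/7! = 0.113433
Posterior odds = (π_III·f_III) / (π_II·f_II) = (0.40·0.140061) / (0.09·0.110163) = 0.0560246 / 0.00991471 ≈ 5.6507

5.6507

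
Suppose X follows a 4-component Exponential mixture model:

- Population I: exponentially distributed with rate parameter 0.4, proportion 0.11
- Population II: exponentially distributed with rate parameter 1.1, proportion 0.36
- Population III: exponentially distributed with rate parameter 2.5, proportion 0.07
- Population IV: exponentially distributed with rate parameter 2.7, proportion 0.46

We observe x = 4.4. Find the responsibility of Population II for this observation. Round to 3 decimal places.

P(component k | x) = w_k·f_k(x) / marginal(x), where marginal(x) = Σ_j w_j·f_j(x).
Exponential densities:
  p_I = 0.4·e^(−0.4·4.4) = 0.4·e^(−1.7600) = 0.0688179
  p_II = 1.1·e^(−1.1·4.4) = 1.1·e^(−4.8400) = 0.00869776
  p_III = 2.5·e^(−2.5·4.4) = 2.5·e^(−11.0000) = 4.17543e-05
  p_IV = 2.7·e^(−2.7·4.4) = 2.7·e^(−11.8800) = 1.87045e-05
Weight by the priors:
  w_I·p_I = 0.11 × 0.0688179 = 0.00756997
  w_II·p_II = 0.36 × 0.00869776 = 0.00313119
  w_III·p_III = 0.07 × 4.17543e-05 = 2.9228e-06
  w_IV·p_IV = 0.46 × 1.87045e-05 = 8.60405e-06
Sum: 0.00756997 + 0.00313119 + 2.9228e-06 + 8.60405e-06 = 0.0107127
Responsibility of Population II: 0.00313119 / 0.0107127 ≈ 0.292

0.292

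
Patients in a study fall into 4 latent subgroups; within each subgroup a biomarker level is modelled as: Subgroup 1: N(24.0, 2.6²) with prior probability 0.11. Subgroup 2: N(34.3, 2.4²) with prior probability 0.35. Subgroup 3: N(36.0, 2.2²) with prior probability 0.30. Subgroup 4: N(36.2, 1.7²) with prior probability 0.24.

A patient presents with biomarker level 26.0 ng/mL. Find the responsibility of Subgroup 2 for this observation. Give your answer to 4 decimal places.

0.0116

Posterior ∝ prior × likelihood, so P(k | x) ∝ w_k f_k(x); normalise over all components.
Component likelihoods at x = 26.0 ng/mL:
  p_1 = (1/(2.6·√(2π)))·exp(−(26.0−24.0)²/(2·2.6²)) = 0.153439·exp(-0.29586) = 0.114142
  p_2 = (1/(2.4·√(2π)))·exp(−(26.0−34.3)²/(2·2.4²)) = 0.166226·exp(-5.98003) = 0.000420342
  p_3 = (1/(2.2·√(2π)))·exp(−(26.0−36.0)²/(2·2.2²)) = 0.181337·exp(-10.33058) = 5.91526e-06
  p_4 = (1/(1.7·√(2π)))·exp(−(26.0−36.2)²/(2·1.7²)) = 0.234672·exp(-18.00000) = 3.57405e-09
Multiply by the mixture weights:
  w_1·p_1 = 0.11 × 0.114142 = 0.0125557
  w_2·p_2 = 0.35 × 0.000420342 = 0.00014712
  w_3·p_3 = 0.30 × 5.91526e-06 = 1.77458e-06
  w_4·p_4 = 0.24 × 3.57405e-09 = 8.57772e-10
Sum: 0.0125557 + 0.00014712 + 1.77458e-06 + 8.57772e-10 = 0.0127046
P(Subgroup 2 | the observation) = 0.00014712 / 0.0127046 ≈ 0.0116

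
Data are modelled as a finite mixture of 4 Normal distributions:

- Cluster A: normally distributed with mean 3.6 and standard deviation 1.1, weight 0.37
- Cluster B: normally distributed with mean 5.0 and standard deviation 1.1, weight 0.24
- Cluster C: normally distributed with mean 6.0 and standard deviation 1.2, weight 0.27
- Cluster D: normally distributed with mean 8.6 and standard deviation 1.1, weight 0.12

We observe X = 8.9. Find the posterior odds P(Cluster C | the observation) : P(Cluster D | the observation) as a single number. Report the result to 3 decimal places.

Posterior odds = (π_i f_i(x)) / (π_j f_j(x)); the normalising sum cancels.
Component likelihoods at x = 8.9:
  p_A = (1/(1.1·√(2π)))·exp(−(8.9−3.6)²/(2·1.1²)) = 0.362675·exp(-11.60744) = 3.29967e-06
  p_B = (1/(1.1·√(2π)))·exp(−(8.9−5.0)²/(2·1.1²)) = 0.362675·exp(-6.28512) = 0.000675963
  p_C = (1/(1.2·√(2π)))·exp(−(8.9−6.0)²/(2·1.2²)) = 0.332452·exp(-2.92014) = 0.0179279
  p_D = (1/(1.1·√(2π)))·exp(−(8.9−8.6)²/(2·1.1²)) = 0.362675·exp(-0.03719) = 0.349435
Posterior odds = (π_C·p_C) / (π_D·p_D) = (0.27·0.0179279) / (0.12·0.349435) = 0.00484052 / 0.0419322 ≈ 0.115

0.115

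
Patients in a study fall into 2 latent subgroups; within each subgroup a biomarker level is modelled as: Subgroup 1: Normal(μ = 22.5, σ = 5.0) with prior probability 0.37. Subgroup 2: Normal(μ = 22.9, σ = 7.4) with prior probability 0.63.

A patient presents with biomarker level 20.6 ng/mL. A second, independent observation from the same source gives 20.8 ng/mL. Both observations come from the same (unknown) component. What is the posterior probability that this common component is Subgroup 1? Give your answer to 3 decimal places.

P(component k | x) = π_k·f_k(x) / marginal(x), where marginal(x) = Σ_j π_j·f_j(x).
Since both observations come from the same component, the likelihood for component k is f_k(x₁)·f_k(x₂).
  L_1 = [0.0742308] × [0.0753074] = 0.00559013
  L_2 = [0.051369] × [0.0517834] = 0.00266006
Unnormalised posteriors:
  π_1·L_1 = 0.37 × 0.00559013 = 0.00206835
  π_2·L_2 = 0.63 × 0.00266006 = 0.00167584
Marginal: 0.00206835 + 0.00167584 = 0.00374419
P(Subgroup 1 | x) = 0.00206835 / 0.00374419 ≈ 0.552

0.552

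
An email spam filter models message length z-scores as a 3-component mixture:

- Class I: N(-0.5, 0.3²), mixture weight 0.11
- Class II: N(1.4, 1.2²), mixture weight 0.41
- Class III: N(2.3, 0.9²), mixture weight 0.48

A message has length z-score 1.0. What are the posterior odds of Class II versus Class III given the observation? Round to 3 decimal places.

1.720

Since P(k|x) ∝ w_k f_k(x), the posterior odds are w_i f_i(x) / (w_j f_j(x)).
Evaluate each component's likelihood at the observed value:
  L_I = (1/(0.3·√(2π)))·exp(−(1.0−-0.5)²/(2·0.3²)) = 1.329808·exp(-12.50000) = 4.95573e-06
  L_II = (1/(1.2·√(2π)))·exp(−(1.0−1.4)²/(2·1.2²)) = 0.332452·exp(-0.05556) = 0.314486
  L_III = (1/(0.9·√(2π)))·exp(−(1.0−2.3)²/(2·0.9²)) = 0.443269·exp(-1.04321) = 0.156173
Odds = (0.41/0.48) × (0.314486/0.156173) = 0.854167 × 2.0137 ≈ 1.720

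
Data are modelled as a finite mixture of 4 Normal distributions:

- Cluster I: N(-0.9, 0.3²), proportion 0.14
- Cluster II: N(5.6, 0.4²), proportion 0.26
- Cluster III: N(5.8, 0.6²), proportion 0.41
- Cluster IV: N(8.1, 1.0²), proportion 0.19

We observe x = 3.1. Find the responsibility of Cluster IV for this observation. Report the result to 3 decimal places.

By Bayes' theorem, P(k | x) = π_k f_k(x) / Σ_j π_j f_j(x).
Normal densities:
  L_I = 3.31005e-39
  L_II = 3.285e-09
  L_III = 2.66396e-05
  L_IV = 1.48672e-06
Multiply by the mixture weights:
  π_I·L_I = 0.14 × 3.31005e-39 = 4.63407e-40
  π_II·L_II = 0.26 × 3.285e-09 = 8.54101e-10
  π_III·L_III = 0.41 × 2.66396e-05 = 1.09222e-05
  π_IV·L_IV = 0.19 × 1.48672e-06 = 2.82477e-07
Denominator: 4.63407e-40 + 8.54101e-10 + 1.09222e-05 + 2.82477e-07 = 1.12056e-05
So the posterior for Cluster IV is 2.82477e-07 / 1.12056e-05 ≈ 0.025.

0.025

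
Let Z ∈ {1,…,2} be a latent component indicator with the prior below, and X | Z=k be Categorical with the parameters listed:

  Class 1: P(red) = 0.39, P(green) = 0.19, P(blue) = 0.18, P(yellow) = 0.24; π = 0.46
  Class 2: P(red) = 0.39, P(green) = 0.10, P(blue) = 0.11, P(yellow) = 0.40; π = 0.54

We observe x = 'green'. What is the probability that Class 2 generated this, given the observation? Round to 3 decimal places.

0.382

Apply Bayes' rule: the posterior for each component is proportional to its prior times its likelihood at x.
Evaluate each component's likelihood at the observed value:
  L_1 = P(green | comp) = 0.19
  L_2 = P(green | comp) = 0.10
Multiply by the mixture weights:
  π_1·L_1 = 0.46 × 0.19 = 0.0874
  π_2·L_2 = 0.54 × 0.1 = 0.054
Sum: 0.0874 + 0.054 = 0.1414
So the posterior for Class 2 is 0.054 / 0.1414 ≈ 0.382.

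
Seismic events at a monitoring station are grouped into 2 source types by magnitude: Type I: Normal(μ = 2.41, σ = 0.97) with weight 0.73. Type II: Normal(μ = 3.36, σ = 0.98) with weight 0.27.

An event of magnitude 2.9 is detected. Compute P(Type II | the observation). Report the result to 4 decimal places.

Posterior ∝ prior × likelihood, so P(k | x) ∝ w_k f_k(x); normalise over all components.
Component likelihoods at x = 2.9:
  p_I = 0.362015
  p_II = 0.36462
Multiply by the mixture weights:
  w_I·p_I = 0.73 × 0.362015 = 0.264271
  w_II·p_II = 0.27 × 0.36462 = 0.0984475
Denominator: 0.264271 + 0.0984475 = 0.362718
So the posterior for Type II is 0.0984475 / 0.362718 ≈ 0.2714.

0.2714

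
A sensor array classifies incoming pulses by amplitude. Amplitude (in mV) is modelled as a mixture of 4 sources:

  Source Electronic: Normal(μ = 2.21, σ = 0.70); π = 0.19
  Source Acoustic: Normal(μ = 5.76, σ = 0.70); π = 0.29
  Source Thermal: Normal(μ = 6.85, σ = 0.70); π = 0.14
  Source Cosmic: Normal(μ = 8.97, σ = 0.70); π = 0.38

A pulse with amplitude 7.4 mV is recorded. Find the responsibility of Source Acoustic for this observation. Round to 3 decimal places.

0.122

Posterior ∝ prior × likelihood, so P(k | x) ∝ π_k f_k(x); normalise over all components.
Evaluate each component's likelihood at the observed value:
  p_Electronic = 6.58982e-13
  p_Acoustic = 0.0366349
  p_Thermal = 0.418559
  p_Cosmic = 0.0460758
Multiply by the mixture weights:
  π_Electronic·p_Electronic = 0.19 × 6.58982e-13 = 1.25207e-13
  π_Acoustic·p_Acoustic = 0.29 × 0.0366349 = 0.0106241
  π_Thermal·p_Thermal = 0.14 × 0.418559 = 0.0585983
  π_Cosmic·p_Cosmic = 0.38 × 0.0460758 = 0.0175088
Sum: 1.25207e-13 + 0.0106241 + 0.0585983 + 0.0175088 = 0.0867312
P(Source Acoustic | the observation) = 0.0106241 / 0.0867312 ≈ 0.122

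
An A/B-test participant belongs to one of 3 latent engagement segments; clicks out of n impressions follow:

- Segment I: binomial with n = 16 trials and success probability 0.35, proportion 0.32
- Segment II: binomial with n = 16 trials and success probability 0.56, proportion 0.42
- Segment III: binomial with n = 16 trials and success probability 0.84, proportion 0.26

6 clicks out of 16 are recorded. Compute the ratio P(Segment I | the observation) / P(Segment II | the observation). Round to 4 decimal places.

Posterior odds = (w_i f_i(x)) / (w_j f_j(x)); the normalising sum cancels.
Component likelihoods at x = 6 clicks out of 16:
  f_I = C(16,6)·0.35^6·0.65^10 = 8008·0.00183827·0.0134627 = 0.198183
  f_II = C(16,6)·0.56^6·0.44^10 = 8008·0.030841·0.000271974 = 0.0671706
  f_III = C(16,6)·0.84^6·0.16^10 = 8008·0.351298·1.09951e-08 = 3.09314e-05
Posterior odds = (w_I·f_I) / (w_II·f_II) = (0.32·0.198183) / (0.42·0.0671706) = 0.0634185 / 0.0282116 ≈ 2.2480

2.2480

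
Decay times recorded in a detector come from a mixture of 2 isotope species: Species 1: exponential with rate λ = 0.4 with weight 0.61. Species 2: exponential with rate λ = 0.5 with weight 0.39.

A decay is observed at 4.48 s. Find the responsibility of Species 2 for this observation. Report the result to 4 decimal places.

0.3380

P(component k | x) = w_k·f_k(x) / marginal(x), where marginal(x) = Σ_j w_j·f_j(x).
Evaluate each component's likelihood at the observed value:
  p_1 = 0.0666506
  p_2 = 0.0532293
Unnormalised posteriors:
  w_1·p_1 = 0.61 × 0.0666506 = 0.0406569
  w_2·p_2 = 0.39 × 0.0532293 = 0.0207594
Normaliser: 0.0406569 + 0.0207594 = 0.0614163
P(Species 2 | the observation) ≈ 0.3380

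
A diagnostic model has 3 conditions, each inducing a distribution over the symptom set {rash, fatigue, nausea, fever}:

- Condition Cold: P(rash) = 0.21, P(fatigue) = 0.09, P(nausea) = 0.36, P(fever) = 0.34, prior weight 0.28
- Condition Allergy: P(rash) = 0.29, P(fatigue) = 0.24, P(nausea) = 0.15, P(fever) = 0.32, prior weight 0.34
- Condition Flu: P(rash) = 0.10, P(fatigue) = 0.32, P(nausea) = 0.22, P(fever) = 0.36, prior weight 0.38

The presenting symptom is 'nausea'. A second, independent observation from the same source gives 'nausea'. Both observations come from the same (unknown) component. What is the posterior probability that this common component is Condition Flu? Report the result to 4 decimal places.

Apply Bayes' rule: the posterior for each component is proportional to its prior times its likelihood at x.
Since both observations come from the same component, the likelihood for component k is f_k(x₁)·f_k(x₂).
  L_Cold = [P(nausea | comp) = 0.36] × [0.36] = 0.1296
  L_Allergy = [P(nausea | comp) = 0.15] × [0.15] = 0.0225
  L_Flu = [P(nausea | comp) = 0.22] × [0.22] = 0.0484
Unnormalised posteriors:
  π_Cold·L_Cold = 0.28 × 0.1296 = 0.036288
  π_Allergy·L_Allergy = 0.34 × 0.0225 = 0.00765
  π_Flu·L_Flu = 0.38 × 0.0484 = 0.018392
Marginal: 0.036288 + 0.00765 + 0.018392 = 0.06233
So the posterior for Condition Flu is 0.018392 / 0.06233 ≈ 0.2951.

0.2951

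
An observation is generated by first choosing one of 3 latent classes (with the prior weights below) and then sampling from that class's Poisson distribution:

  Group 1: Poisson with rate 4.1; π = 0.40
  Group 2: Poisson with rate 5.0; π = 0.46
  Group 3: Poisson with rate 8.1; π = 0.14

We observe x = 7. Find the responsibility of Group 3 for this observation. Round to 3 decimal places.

P(component k | x) = P(Z=k)·f_k(x) / marginal(x), where marginal(x) = Σ_j P(Z=j)·f_j(x).
Evaluate each component's likelihood at the observed value:
  p_1 = 0.0640397
  p_2 = 0.104445
  p_3 = 0.137778
Weight by the priors:
  P(Z=1)·p_1 = 0.40 × 0.0640397 = 0.0256159
  P(Z=2)·p_2 = 0.46 × 0.104445 = 0.0480446
  P(Z=3)·p_3 = 0.14 × 0.137778 = 0.0192889
Evidence: 0.0256159 + 0.0480446 + 0.0192889 = 0.0929494
Responsibility of Group 3: 0.0192889 / 0.0929494 ≈ 0.208

0.208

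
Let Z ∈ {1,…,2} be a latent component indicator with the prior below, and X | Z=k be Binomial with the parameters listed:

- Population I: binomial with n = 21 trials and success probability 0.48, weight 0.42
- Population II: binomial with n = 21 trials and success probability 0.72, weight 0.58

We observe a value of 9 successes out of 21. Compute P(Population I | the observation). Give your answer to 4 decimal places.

0.9694

By Bayes' theorem, P(k | x) = P(Z=k) f_k(x) / Σ_j P(Z=j) f_j(x).
Binomial probabilities:
  f_I = 0.155401
  f_II = 0.00354922
Weight by the priors:
  P(Z=I)·f_I = 0.42 × 0.155401 = 0.0652686
  P(Z=II)·f_II = 0.58 × 0.00354922 = 0.00205855
Sum: 0.0652686 + 0.00205855 = 0.0673272
So the posterior for Population I is 0.0652686 / 0.0673272 ≈ 0.9694.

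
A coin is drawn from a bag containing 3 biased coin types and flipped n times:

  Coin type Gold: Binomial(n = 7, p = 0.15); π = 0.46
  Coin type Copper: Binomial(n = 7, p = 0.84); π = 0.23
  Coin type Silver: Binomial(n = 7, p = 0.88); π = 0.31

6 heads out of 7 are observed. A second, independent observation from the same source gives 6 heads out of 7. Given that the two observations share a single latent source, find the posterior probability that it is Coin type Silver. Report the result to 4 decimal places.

0.5699

Posterior ∝ prior × likelihood, so P(k | x) ∝ π_k f_k(x); normalise over all components.
Since both observations come from the same component, the likelihood for component k is f_k(x₁)·f_k(x₂).
  p_Gold = [6.77742e-05] × [6.77742e-05] = 4.59334e-09
  p_Copper = [0.393454] × [0.393454] = 0.154806
  p_Silver = [0.390099] × [0.390099] = 0.152178
Prior × likelihood for each component:
  π_Gold·p_Gold = 0.46 × 4.59334e-09 = 2.11294e-09
  π_Copper·p_Copper = 0.23 × 0.154806 = 0.0356054
  π_Silver·p_Silver = 0.31 × 0.152178 = 0.047175
Marginal: 2.11294e-09 + 0.0356054 + 0.047175 = 0.0827804
Responsibility of Coin type Silver: 0.047175 / 0.0827804 ≈ 0.5699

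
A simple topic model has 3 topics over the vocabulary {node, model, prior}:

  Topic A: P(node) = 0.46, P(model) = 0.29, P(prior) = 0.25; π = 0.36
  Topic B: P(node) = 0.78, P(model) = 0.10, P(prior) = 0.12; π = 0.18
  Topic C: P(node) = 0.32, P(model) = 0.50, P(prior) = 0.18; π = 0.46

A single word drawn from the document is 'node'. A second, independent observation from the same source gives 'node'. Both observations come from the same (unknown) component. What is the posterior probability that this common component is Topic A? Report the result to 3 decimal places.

0.327

By Bayes' theorem, P(k | x) = π_k f_k(x) / Σ_j π_j f_j(x).
Since both observations come from the same component, the likelihood for component k is f_k(x₁)·f_k(x₂).
  L_A = [0.46] × [0.46] = 0.2116
  L_B = [0.78] × [0.78] = 0.6084
  L_C = [0.32] × [0.32] = 0.1024
Multiply by the mixture weights:
  π_A·L_A = 0.36 × 0.2116 = 0.076176
  π_B·L_B = 0.18 × 0.6084 = 0.109512
  π_C·L_C = 0.46 × 0.1024 = 0.047104
Sum: 0.076176 + 0.109512 + 0.047104 = 0.232792
P(Topic A | x₁, x₂) = 0.076176 / 0.232792 ≈ 0.327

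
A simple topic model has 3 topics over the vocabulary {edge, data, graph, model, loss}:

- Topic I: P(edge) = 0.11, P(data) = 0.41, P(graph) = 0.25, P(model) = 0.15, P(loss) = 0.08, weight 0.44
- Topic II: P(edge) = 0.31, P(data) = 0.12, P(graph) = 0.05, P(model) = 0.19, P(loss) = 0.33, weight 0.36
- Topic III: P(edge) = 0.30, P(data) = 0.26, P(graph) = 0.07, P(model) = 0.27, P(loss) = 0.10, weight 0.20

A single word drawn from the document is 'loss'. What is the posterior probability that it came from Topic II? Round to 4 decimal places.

Apply Bayes' rule: the posterior for each component is proportional to its prior times its likelihood at x.
Component likelihoods at x = 'loss':
  f_I = P(loss | comp) = 0.08
  f_II = P(loss | comp) = 0.33
  f_III = P(loss | comp) = 0.10
Unnormalised posteriors:
  P(Z=I)·f_I = 0.44 × 0.08 = 0.0352
  P(Z=II)·f_II = 0.36 × 0.33 = 0.1188
  P(Z=III)·f_III = 0.20 × 0.1 = 0.02
Denominator: 0.0352 + 0.1188 + 0.02 = 0.174
So the posterior for Topic II is 0.1188 / 0.174 ≈ 0.6828.

0.6828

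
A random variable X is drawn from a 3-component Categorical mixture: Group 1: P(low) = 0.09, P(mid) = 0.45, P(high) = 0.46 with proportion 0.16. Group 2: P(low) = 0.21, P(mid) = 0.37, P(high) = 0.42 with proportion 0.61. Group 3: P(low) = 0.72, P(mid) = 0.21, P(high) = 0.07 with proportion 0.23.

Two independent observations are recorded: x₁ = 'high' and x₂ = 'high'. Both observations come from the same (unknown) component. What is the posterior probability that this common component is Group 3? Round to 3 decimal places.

0.008

P(component k | x) = π_k·f_k(x) / marginal(x), where marginal(x) = Σ_j π_j·f_j(x).
Since both observations come from the same component, the likelihood for component k is f_k(x₁)·f_k(x₂).
  f_1 = [P(high | comp) = 0.46] × [0.46] = 0.2116
  f_2 = [P(high | comp) = 0.42] × [0.42] = 0.1764
  f_3 = [P(high | comp) = 0.07] × [0.07] = 0.0049
Weight by the priors:
  π_1·f_1 = 0.16 × 0.2116 = 0.033856
  π_2·f_2 = 0.61 × 0.1764 = 0.107604
  π_3·f_3 = 0.23 × 0.0049 = 0.001127
Denominator: 0.033856 + 0.107604 + 0.001127 = 0.142587
Responsibility of Group 3: 0.001127 / 0.142587 ≈ 0.008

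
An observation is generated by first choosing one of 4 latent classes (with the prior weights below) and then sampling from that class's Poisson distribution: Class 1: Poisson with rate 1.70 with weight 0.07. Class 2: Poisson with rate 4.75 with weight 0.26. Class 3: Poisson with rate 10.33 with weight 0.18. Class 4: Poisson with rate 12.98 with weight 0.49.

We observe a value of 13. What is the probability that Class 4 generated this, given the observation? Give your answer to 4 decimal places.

Apply Bayes' rule: the posterior for each component is proportional to its prior times its likelihood at x.
Component likelihoods at x = 13:
  L_1 = 2.90573e-08
  L_2 = 0.000870638
  L_3 = 0.0799396
  L_4 = 0.109938
Weight by the priors:
  P(Z=1)·L_1 = 0.07 × 2.90573e-08 = 2.03401e-09
  P(Z=2)·L_2 = 0.26 × 0.000870638 = 0.000226366
  P(Z=3)·L_3 = 0.18 × 0.0799396 = 0.0143891
  P(Z=4)·L_4 = 0.49 × 0.109938 = 0.0538697
Marginal: 2.03401e-09 + 0.000226366 + 0.0143891 + 0.0538697 = 0.0684852
P(Class 4 | x) ≈ 0.7866

0.7866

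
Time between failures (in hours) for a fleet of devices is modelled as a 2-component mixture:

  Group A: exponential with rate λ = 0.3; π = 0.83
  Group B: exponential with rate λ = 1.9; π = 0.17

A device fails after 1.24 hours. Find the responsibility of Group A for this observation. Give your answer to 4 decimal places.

0.8486

By Bayes' theorem, P(k | x) = π_k f_k(x) / Σ_j π_j f_j(x).
Evaluate each component's likelihood at the observed value:
  f_A = 0.3·e^(−0.3·1.24) = 0.3·e^(−0.3720) = 0.206806
  f_B = 1.9·e^(−1.9·1.24) = 1.9·e^(−2.3560) = 0.180117
Prior × likelihood for each component:
  π_A·f_A = 0.83 × 0.206806 = 0.171649
  π_B·f_B = 0.17 × 0.180117 = 0.03062
Normaliser: 0.171649 + 0.03062 = 0.202269
P(Group A | 1.24 hours) ≈ 0.8486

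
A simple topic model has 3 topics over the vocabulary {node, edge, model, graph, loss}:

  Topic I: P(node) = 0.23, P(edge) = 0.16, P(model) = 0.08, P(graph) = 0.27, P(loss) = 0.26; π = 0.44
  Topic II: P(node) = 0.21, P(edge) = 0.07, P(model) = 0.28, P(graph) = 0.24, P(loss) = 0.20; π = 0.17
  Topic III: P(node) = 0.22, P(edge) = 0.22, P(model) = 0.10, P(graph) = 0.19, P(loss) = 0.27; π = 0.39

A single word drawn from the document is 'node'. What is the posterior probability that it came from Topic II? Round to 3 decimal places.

0.160

Posterior ∝ prior × likelihood, so P(k | x) ∝ w_k f_k(x); normalise over all components.
Evaluate each component's likelihood at the observed value:
  f_I = P(node | comp) = 0.23
  f_II = P(node | comp) = 0.21
  f_III = P(node | comp) = 0.22
Unnormalised posteriors:
  w_I·f_I = 0.44 × 0.23 = 0.1012
  w_II·f_II = 0.17 × 0.21 = 0.0357
  w_III·f_III = 0.39 × 0.22 = 0.0858
Marginal: 0.1012 + 0.0357 + 0.0858 = 0.2227
So the posterior for Topic II is 0.0357 / 0.2227 ≈ 0.160.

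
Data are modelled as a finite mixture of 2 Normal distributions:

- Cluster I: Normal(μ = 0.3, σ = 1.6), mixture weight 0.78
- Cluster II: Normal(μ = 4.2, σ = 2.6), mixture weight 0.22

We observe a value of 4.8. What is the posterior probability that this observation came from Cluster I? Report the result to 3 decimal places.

The responsibility of component k is w_k f_k(x) divided by Σ_j w_j f_j(x).
Evaluate each component's likelihood at the observed value:
  f_I = 0.00477663
  f_II = 0.149408
Multiply by the mixture weights:
  w_I·f_I = 0.78 × 0.00477663 = 0.00372577
  w_II·f_II = 0.22 × 0.149408 = 0.0328697
Sum: 0.00372577 + 0.0328697 = 0.0365954
Responsibility of Cluster I: 0.00372577 / 0.0365954 ≈ 0.102

0.102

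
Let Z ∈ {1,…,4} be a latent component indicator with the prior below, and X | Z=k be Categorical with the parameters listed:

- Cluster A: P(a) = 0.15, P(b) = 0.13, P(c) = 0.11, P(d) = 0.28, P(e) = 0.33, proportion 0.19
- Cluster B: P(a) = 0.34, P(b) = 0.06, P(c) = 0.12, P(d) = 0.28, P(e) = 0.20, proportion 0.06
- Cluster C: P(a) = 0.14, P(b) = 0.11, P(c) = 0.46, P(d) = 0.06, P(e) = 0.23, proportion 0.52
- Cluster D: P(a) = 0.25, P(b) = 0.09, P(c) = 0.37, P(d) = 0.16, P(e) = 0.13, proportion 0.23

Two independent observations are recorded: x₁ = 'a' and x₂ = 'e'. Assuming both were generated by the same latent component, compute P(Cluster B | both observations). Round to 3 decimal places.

Apply Bayes' rule: the posterior for each component is proportional to its prior times its likelihood at x.
Since both observations come from the same component, the likelihood for component k is f_k(x₁)·f_k(x₂).
  f_A = [0.15] × [0.33] = 0.0495
  f_B = [0.34] × [0.2] = 0.068
  f_C = [0.14] × [0.23] = 0.0322
  f_D = [0.25] × [0.13] = 0.0325
Weight by the priors:
  P(Z=A)·f_A = 0.19 × 0.0495 = 0.009405
  P(Z=B)·f_B = 0.06 × 0.068 = 0.00408
  P(Z=C)·f_C = 0.52 × 0.0322 = 0.016744
  P(Z=D)·f_D = 0.23 × 0.0325 = 0.007475
Denominator: 0.009405 + 0.00408 + 0.016744 + 0.007475 = 0.037704
P(Cluster B | data) ≈ 0.108

0.108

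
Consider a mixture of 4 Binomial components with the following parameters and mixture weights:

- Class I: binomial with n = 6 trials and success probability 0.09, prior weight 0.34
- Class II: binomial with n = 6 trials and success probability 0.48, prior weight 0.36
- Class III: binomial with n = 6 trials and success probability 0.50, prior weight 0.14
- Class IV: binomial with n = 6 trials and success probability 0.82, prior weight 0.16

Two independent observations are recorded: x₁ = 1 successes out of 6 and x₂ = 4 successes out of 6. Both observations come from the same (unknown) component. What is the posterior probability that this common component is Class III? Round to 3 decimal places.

0.263

By Bayes' theorem, P(k | x) = π_k f_k(x) / Σ_j π_j f_j(x).
Since both observations come from the same component, the likelihood for component k is f_k(x₁)·f_k(x₂).
  f_I = [0.336977] × [0.000814975] = 0.000274628
  f_II = [0.109499] × [0.215309] = 0.0235761
  f_III = [0.09375] × [0.234375] = 0.0219727
  f_IV = [0.000929667] × [0.219731] = 0.000204277
Unnormalised posteriors:
  π_I·f_I = 0.34 × 0.000274628 = 9.33735e-05
  π_II·f_II = 0.36 × 0.0235761 = 0.0084874
  π_III·f_III = 0.14 × 0.0219727 = 0.00307617
  π_IV·f_IV = 0.16 × 0.000204277 = 3.26843e-05
Denominator: 9.33735e-05 + 0.0084874 + 0.00307617 + 3.26843e-05 = 0.0116896
Responsibility of Class III: 0.00307617 / 0.0116896 ≈ 0.263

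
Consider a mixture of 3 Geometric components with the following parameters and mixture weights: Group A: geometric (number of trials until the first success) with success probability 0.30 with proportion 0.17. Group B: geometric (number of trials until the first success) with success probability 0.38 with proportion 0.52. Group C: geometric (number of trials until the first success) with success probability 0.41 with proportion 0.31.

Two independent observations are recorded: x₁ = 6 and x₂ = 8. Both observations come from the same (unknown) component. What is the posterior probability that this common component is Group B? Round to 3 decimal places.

0.443

By Bayes' theorem, P(k | x) = π_k f_k(x) / Σ_j π_j f_j(x).
Since both observations come from the same component, the likelihood for component k is f_k(x₁)·f_k(x₂).
  p_A = [0.30·(1−0.30)^5 = 0.30·0.16807 = 0.050421] × [0.0247063] = 0.00124572
  p_B = [0.38·(1−0.38)^5 = 0.38·0.0916133 = 0.034813] × [0.0133821] = 0.000465873
  p_C = [0.41·(1−0.41)^5 = 0.41·0.0714924 = 0.0293119] × [0.0102035] = 0.000299083
Weight by the priors:
  π_A·p_A = 0.17 × 0.00124572 = 0.000211772
  π_B·p_B = 0.52 × 0.000465873 = 0.000242254
  π_C·p_C = 0.31 × 0.000299083 = 9.27158e-05
Normaliser: 0.000211772 + 0.000242254 + 9.27158e-05 = 0.000546741
Responsibility of Group B: 0.000242254 / 0.000546741 ≈ 0.443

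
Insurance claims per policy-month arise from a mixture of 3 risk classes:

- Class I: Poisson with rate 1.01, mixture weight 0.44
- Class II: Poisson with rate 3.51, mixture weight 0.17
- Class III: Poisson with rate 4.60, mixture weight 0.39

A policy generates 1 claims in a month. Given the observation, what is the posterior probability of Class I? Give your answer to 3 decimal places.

Apply Bayes' rule: the posterior for each component is proportional to its prior times its likelihood at x.
Component likelihoods at x = 1 claims:
  f_I = e^(−1.01)·1.01^1/1! = 0.367861
  f_II = e^(−3.51)·3.51^1/1! = 0.104938
  f_III = e^(−4.60)·4.60^1/1! = 0.0462384
Multiply by the mixture weights:
  P(Z=I)·f_I = 0.44 × 0.367861 = 0.161859
  P(Z=II)·f_II = 0.17 × 0.104938 = 0.0178395
  P(Z=III)·f_III = 0.39 × 0.0462384 = 0.018033
Denominator: 0.161859 + 0.0178395 + 0.018033 = 0.197731
So the posterior for Class I is 0.161859 / 0.197731 ≈ 0.819.

0.819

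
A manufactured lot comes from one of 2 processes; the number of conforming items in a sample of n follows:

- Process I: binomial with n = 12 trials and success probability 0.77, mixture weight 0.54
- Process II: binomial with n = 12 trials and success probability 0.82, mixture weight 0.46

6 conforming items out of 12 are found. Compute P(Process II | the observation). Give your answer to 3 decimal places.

Apply Bayes' rule: the posterior for each component is proportional to its prior times its likelihood at x.
Evaluate each component's likelihood at the observed value:
  p_I = C(12,6)·0.77^6·0.23^6 = 924·0.208422·0.000148036 = 0.0285091
  p_II = C(12,6)·0.82^6·0.18^6 = 924·0.304007·3.40122e-05 = 0.00955411
Weight by the priors:
  π_I·p_I = 0.54 × 0.0285091 = 0.0153949
  π_II·p_II = 0.46 × 0.00955411 = 0.00439489
Marginal: 0.0153949 + 0.00439489 = 0.0197898
P(Process II | x) ≈ 0.222

0.222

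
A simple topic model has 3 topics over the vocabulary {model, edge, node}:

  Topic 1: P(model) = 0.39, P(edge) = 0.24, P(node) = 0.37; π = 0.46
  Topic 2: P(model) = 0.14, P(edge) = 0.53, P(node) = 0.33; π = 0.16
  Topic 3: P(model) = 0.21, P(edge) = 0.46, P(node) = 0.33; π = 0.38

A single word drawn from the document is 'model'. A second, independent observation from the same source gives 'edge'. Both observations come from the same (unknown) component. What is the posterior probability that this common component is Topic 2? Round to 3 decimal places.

By Bayes' theorem, P(k | x) = w_k f_k(x) / Σ_j w_j f_j(x).
Since both observations come from the same component, the likelihood for component k is f_k(x₁)·f_k(x₂).
  L_1 = [P(model | comp) = 0.39] × [0.24] = 0.0936
  L_2 = [P(model | comp) = 0.14] × [0.53] = 0.0742
  L_3 = [P(model | comp) = 0.21] × [0.46] = 0.0966
Unnormalised posteriors:
  w_1·L_1 = 0.46 × 0.0936 = 0.043056
  w_2·L_2 = 0.16 × 0.0742 = 0.011872
  w_3·L_3 = 0.38 × 0.0966 = 0.036708
Denominator: 0.043056 + 0.011872 + 0.036708 = 0.091636
P(Topic 2 | x) = 0.011872 / 0.091636 ≈ 0.130

0.130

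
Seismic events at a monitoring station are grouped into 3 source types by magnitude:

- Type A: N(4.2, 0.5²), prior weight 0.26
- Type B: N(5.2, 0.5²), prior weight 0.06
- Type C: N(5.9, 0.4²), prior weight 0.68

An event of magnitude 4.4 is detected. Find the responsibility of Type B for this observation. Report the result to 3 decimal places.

P(component k | x) = P(Z=k)·f_k(x) / marginal(x), where marginal(x) = Σ_j P(Z=j)·f_j(x).
Component likelihoods at x = 4.4:
  L_A = (1/(0.5·√(2π)))·exp(−(4.4−4.2)²/(2·0.5²)) = 0.797885·exp(-0.08000) = 0.73654
  L_B = (1/(0.5·√(2π)))·exp(−(4.4−5.2)²/(2·0.5²)) = 0.797885·exp(-1.28000) = 0.221842
  L_C = (1/(0.4·√(2π)))·exp(−(4.4−5.9)²/(2·0.4²)) = 0.997356·exp(-7.03125) = 0.000881489
Weight by the priors:
  P(Z=A)·L_A = 0.26 × 0.73654 = 0.1915
  P(Z=B)·L_B = 0.06 × 0.221842 = 0.0133105
  P(Z=C)·L_C = 0.68 × 0.000881489 = 0.000599413
Evidence: 0.1915 + 0.0133105 + 0.000599413 = 0.20541
So the posterior for Type B is 0.0133105 / 0.20541 ≈ 0.065.

0.065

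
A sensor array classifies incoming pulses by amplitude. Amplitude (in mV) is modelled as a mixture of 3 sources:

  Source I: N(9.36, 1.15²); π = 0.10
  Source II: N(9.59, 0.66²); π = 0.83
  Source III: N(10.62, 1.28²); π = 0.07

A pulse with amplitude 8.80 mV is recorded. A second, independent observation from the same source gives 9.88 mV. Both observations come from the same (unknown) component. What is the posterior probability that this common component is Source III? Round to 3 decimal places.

0.014

Apply Bayes' rule: the posterior for each component is proportional to its prior times its likelihood at x.
Since both observations come from the same component, the likelihood for component k is f_k(x₁)·f_k(x₂).
  f_I = [0.308121] × [0.313194] = 0.0965017
  f_II = [0.295292] × [0.548835] = 0.162067
  f_III = [0.113419] × [0.263708] = 0.0299096
Multiply by the mixture weights:
  w_I·f_I = 0.10 × 0.0965017 = 0.00965017
  w_II·f_II = 0.83 × 0.162067 = 0.134515
  w_III·f_III = 0.07 × 0.0299096 = 0.00209367
Marginal: 0.00965017 + 0.134515 + 0.00209367 = 0.146259
P(Source III | x₁, x₂) = 0.00209367 / 0.146259 ≈ 0.014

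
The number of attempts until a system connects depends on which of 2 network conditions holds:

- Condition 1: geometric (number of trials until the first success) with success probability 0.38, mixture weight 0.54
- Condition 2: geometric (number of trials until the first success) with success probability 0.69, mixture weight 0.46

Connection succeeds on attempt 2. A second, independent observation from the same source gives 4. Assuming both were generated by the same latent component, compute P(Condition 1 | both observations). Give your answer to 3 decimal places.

0.851

P(component k | x) = π_k·f_k(x) / marginal(x), where marginal(x) = Σ_j π_j·f_j(x).
Since both observations come from the same component, the likelihood for component k is f_k(x₁)·f_k(x₂).
  p_1 = [0.2356] × [0.0905646] = 0.021337
  p_2 = [0.2139] × [0.0205558] = 0.00439688
Weight by the priors:
  π_1·p_1 = 0.54 × 0.021337 = 0.011522
  π_2·p_2 = 0.46 × 0.00439688 = 0.00202257
Evidence: 0.011522 + 0.00202257 = 0.0135446
P(Condition 1 | data) ≈ 0.851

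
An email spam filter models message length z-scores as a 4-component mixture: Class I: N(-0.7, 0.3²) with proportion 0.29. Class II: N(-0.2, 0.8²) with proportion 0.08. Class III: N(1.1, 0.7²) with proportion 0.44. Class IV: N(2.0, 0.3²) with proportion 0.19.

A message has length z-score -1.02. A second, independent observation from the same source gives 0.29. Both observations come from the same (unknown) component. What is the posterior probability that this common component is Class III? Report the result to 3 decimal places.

0.063

The responsibility of component k is π_k f_k(x) divided by Σ_j π_j f_j(x).
Since both observations come from the same component, the likelihood for component k is f_k(x₁)·f_k(x₂).
  p_I = [0.752876] × [0.0057419] = 0.00432294
  p_II = [0.294903] × [0.413386] = 0.121909
  p_III = [0.00580877] × [0.291781] = 0.00169489
  p_IV = [1.31392e-22] × [1.17132e-07] = 1.53902e-29
Prior × likelihood for each component:
  π_I·p_I = 0.29 × 0.00432294 = 0.00125365
  π_II·p_II = 0.08 × 0.121909 = 0.00975272
  π_III·p_III = 0.44 × 0.00169489 = 0.00074575
  π_IV·p_IV = 0.19 × 1.53902e-29 = 2.92414e-30
Sum: 0.00125365 + 0.00975272 + 0.00074575 + 2.92414e-30 = 0.0117521
Responsibility of Class III: 0.00074575 / 0.0117521 ≈ 0.063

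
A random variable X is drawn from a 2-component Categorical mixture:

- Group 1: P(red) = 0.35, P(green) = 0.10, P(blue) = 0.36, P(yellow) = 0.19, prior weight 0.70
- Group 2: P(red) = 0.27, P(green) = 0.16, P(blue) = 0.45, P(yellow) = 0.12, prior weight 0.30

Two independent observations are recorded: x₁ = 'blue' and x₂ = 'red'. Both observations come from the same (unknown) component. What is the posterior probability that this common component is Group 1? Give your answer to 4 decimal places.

The responsibility of component k is π_k f_k(x) divided by Σ_j π_j f_j(x).
Since both observations come from the same component, the likelihood for component k is f_k(x₁)·f_k(x₂).
  L_1 = [0.36] × [0.35] = 0.126
  L_2 = [0.45] × [0.27] = 0.1215
Multiply by the mixture weights:
  π_1·L_1 = 0.70 × 0.126 = 0.0882
  π_2·L_2 = 0.30 × 0.1215 = 0.03645
Evidence: 0.0882 + 0.03645 = 0.12465
Responsibility of Group 1: 0.0882 / 0.12465 ≈ 0.7076

0.7076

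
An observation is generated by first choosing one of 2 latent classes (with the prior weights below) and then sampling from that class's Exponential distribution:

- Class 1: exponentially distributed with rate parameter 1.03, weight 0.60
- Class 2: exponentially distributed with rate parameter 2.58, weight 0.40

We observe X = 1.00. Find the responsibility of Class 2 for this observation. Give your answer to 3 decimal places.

0.262

The responsibility of component k is π_k f_k(x) divided by Σ_j π_j f_j(x).
Evaluate each component's likelihood at the observed value:
  L_1 = 1.03·e^(−1.03·1.00) = 1.03·e^(−1.0300) = 0.367717
  L_2 = 2.58·e^(−2.58·1.00) = 2.58·e^(−2.5800) = 0.195497
Multiply by the mixture weights:
  π_1·L_1 = 0.60 × 0.367717 = 0.22063
  π_2·L_2 = 0.40 × 0.195497 = 0.0781988
Marginal: 0.22063 + 0.0781988 = 0.298829
Responsibility of Class 2: 0.0781988 / 0.298829 ≈ 0.262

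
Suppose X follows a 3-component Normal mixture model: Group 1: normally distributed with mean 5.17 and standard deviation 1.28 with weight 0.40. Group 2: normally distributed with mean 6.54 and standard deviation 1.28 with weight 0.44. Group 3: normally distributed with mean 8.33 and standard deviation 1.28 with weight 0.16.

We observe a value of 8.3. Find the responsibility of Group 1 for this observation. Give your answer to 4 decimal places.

Posterior ∝ prior × likelihood, so P(k | x) ∝ w_k f_k(x); normalise over all components.
Evaluate each component's likelihood at the observed value:
  f_1 = (1/(1.28·√(2π)))·exp(−(8.3−5.17)²/(2·1.28²)) = 0.311674·exp(-2.98978) = 0.0156768
  f_2 = (1/(1.28·√(2π)))·exp(−(8.3−6.54)²/(2·1.28²)) = 0.311674·exp(-0.94531) = 0.121103
  f_3 = (1/(1.28·√(2π)))·exp(−(8.3−8.33)²/(2·1.28²)) = 0.311674·exp(-0.00027) = 0.311588
Multiply by the mixture weights:
  w_1·f_1 = 0.40 × 0.0156768 = 0.00627071
  w_2·f_2 = 0.44 × 0.121103 = 0.0532855
  w_3·f_3 = 0.16 × 0.311588 = 0.0498541
Sum: 0.00627071 + 0.0532855 + 0.0498541 = 0.10941
P(Group 1 | 8.3) ≈ 0.0573

0.0573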